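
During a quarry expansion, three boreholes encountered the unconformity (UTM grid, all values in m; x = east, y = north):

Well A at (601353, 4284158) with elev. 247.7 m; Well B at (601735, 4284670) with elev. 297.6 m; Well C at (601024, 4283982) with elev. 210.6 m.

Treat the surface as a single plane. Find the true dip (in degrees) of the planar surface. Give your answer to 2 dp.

5.90°

Two edge vectors: Well A→Well B = (382, 512, 49.9), Well A→Well C = (-329, -176, -37.1).
Normal n = (Well A→Well B) × (Well A→Well C) = (-10212.8, -2244.9, 101216).
So ∂z/∂x = −n_x/n_z = 0.10090 and ∂z/∂y = −n_y/n_z = 0.02218.
Gradient magnitude |∇z| = √(a² + b²) = √(0.01018 + 0.00049) = 0.10331.
True dip = arctan(0.10331) = 5.90°, dipping toward WSW (azimuth ≈ 258°).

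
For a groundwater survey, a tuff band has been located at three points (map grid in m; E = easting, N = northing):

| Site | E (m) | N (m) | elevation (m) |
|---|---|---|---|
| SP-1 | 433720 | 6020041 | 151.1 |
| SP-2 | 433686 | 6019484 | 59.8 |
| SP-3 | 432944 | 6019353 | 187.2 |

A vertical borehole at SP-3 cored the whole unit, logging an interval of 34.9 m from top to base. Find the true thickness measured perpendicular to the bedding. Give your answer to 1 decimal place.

33.7 m

Two edge vectors: SP-1→SP-2 = (-34, -557, -91.3), SP-1→SP-3 = (-776, -688, 36.1).
Normal n = (SP-1→SP-2) × (SP-1→SP-3) = (-82922.1, 72076.2, -408840).
So ∂z/∂E = −n_x/n_z = −0.20282 and ∂z/∂N = −n_y/n_z = 0.17629.
|∇z| = √(a²+b²) = 0.26873, so dip δ = arctan(0.26873) = 15.04°.
True thickness = vertical thickness × cos δ = 34.9 × cos 15.04° = 33.7 m.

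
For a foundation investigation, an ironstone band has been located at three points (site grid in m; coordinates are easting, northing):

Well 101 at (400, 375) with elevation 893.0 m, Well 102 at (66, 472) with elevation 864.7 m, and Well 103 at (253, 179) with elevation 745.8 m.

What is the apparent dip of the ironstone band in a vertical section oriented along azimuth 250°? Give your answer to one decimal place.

Two edge vectors: Well 101→Well 102 = (-334, 97, -28.3), Well 101→Well 103 = (-147, -196, -147.2).
Normal n = (Well 101→Well 102) × (Well 101→Well 103) = (-19825.2, -45004.7, 79723).
So ∂z/∂easting = −n_x/n_z = 0.24868 and ∂z/∂northing = −n_y/n_z = 0.56451.
Unit vector along 250° is (sin 250°, cos 250°) = (-0.9397, -0.3420).
Slope in that direction = a·(-0.9397) + b·(-0.3420) = −0.42675.
Apparent dip = arctan|0.42675| = 23.1° (true dip is 31.7°, so apparent ≤ true as expected).

23.1°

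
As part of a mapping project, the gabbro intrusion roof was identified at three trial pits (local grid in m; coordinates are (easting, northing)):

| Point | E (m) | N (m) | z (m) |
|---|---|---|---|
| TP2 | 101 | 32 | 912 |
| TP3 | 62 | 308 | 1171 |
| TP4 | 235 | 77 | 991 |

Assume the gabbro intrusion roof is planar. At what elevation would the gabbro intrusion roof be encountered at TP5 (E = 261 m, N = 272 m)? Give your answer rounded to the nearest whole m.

1188 m

Let the plane be z = a·E + b·N + c.
TP3−TP2: −39a + 276b = 259;  TP4−TP2: 134a + 45b = 79.
Solving gives a = 0.26198, b = 0.97543.
Then c = 912 − a·101 − b·32 = 854.33.
At (261, 272): z = 68.4 + 265.3 + 854.33 = 1188.0 m.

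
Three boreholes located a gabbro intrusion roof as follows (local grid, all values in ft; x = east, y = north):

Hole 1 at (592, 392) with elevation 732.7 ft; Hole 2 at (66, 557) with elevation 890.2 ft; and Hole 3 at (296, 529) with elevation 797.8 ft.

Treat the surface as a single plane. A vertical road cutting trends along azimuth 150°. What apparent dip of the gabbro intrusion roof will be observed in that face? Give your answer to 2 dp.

12.86°

Two edge vectors: Hole 1→Hole 2 = (-526, 165, 157.5), Hole 1→Hole 3 = (-296, 137, 65.1).
Normal n = (Hole 1→Hole 2) × (Hole 1→Hole 3) = (-10836, -12377.4, -23222).
So ∂z/∂x = −n_x/n_z = −0.46663 and ∂z/∂y = −n_y/n_z = −0.53300.
Unit vector along 150° is (sin 150°, cos 150°) = (0.5000, -0.8660).
Slope in that direction = a·(0.5000) + b·(-0.8660) = 0.22828.
Apparent dip = arctan|0.22828| = 12.86° (true dip is 35.3°, so apparent ≤ true as expected).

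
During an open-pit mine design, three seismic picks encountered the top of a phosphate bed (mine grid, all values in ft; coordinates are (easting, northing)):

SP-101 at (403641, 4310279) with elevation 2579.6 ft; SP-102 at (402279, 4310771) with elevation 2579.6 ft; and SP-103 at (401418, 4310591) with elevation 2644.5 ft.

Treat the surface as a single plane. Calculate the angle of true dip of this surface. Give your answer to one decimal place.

Two edge vectors: SP-101→SP-102 = (-1362, 492, 0), SP-101→SP-103 = (-2223, 312, 64.9).
Normal n = (SP-101→SP-102) × (SP-101→SP-103) = (31930.8, 88393.8, 668772).
So ∂z/∂E = −n_x/n_z = −0.04775 and ∂z/∂N = −n_y/n_z = −0.13217.
Gradient magnitude |∇z| = √(a² + b²) = √(0.00228 + 0.01747) = 0.14053.
True dip = arctan(0.14053) = 8.0°, dipping toward NNE (azimuth ≈ 020°).

8.0°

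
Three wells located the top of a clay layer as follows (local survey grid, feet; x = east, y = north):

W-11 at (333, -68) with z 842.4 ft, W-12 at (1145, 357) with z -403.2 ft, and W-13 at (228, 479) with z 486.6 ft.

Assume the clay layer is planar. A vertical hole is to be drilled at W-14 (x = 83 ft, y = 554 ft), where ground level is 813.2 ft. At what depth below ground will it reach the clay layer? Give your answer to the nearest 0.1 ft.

233.7 ft

Let the plane be z = a·x + b·y + c.
W-12−W-11: 812a + 425b = −1245.6;  W-13−W-11: −105a + 547b = −355.8.
Solving gives a = −1.084575, b = −0.858648.
Then c = 842.4 − a·333 − b·-68 = 1145.18.
At (83, 554): z_contact = −90.02 − 475.69 + 1145.18 = 579.46 ft.
Depth below ground = 813.2 − 579.46 = 233.7 ft.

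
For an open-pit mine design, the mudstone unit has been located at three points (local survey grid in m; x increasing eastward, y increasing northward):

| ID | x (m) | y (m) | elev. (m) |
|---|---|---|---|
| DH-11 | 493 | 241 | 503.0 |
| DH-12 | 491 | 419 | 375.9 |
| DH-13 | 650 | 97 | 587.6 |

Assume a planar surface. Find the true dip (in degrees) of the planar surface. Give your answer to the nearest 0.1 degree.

35.9°

Let the plane be z = a·x + b·y + c.
DH-12−DH-11: −2a + 178b = −127.1;  DH-13−DH-11: 157a − 144b = 84.6.
Solving gives a = −0.11728, b = −0.71536.
Gradient magnitude |∇z| = √(a² + b²) = √(0.01375 + 0.51174) = 0.72491.
True dip = arctan(0.72491) = 35.9°, dipping toward N (azimuth ≈ 009°).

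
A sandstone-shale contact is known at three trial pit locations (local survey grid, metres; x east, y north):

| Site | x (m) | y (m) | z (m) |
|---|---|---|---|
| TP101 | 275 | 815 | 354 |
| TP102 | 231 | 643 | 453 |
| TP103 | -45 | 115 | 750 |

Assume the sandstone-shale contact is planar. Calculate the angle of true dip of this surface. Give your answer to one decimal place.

30.5°

Let the plane be z = a·x + b·y + c.
TP102−TP101: −44a − 172b = 99;  TP103−TP101: −320a − 700b = 396.
Solving gives a = 0.04901, b = −0.58812.
Gradient magnitude |∇z| = √(a² + b²) = √(0.00240 + 0.34588) = 0.59016.
True dip = arctan(0.59016) = 30.5°, dipping toward N (azimuth ≈ 355°).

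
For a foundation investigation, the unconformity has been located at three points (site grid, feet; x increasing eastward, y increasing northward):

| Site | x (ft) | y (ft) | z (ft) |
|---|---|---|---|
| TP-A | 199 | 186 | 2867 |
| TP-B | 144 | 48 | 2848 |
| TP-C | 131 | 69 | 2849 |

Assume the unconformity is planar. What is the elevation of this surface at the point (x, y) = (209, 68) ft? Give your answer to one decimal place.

Two edge vectors: TP-A→TP-B = (-55, -138, -19), TP-A→TP-C = (-68, -117, -18).
Normal n = (TP-A→TP-B) × (TP-A→TP-C) = (261, 302, -2949).
So ∂z/∂x = −n_x/n_z = 0.08850 and ∂z/∂y = −n_y/n_z = 0.10241.
Intercept c from TP-A: 2867 − 17.61 − 19.05 = 2830.34.
At (209, 68): z = 18.5 + 7.0 + 2830.34 = 2855.8 ft.

2855.8 ft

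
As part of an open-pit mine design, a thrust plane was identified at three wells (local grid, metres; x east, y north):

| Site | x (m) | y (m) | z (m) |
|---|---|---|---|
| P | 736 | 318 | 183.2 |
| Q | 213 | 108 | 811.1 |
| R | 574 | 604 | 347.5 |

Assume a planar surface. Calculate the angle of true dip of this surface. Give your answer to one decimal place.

Two edge vectors: P→Q = (-523, -210, 627.9), P→R = (-162, 286, 164.3).
Normal n = (P→Q) × (P→R) = (-214082.4, -15790.9, -183598).
So ∂z/∂x = −n_x/n_z = −1.16604 and ∂z/∂y = −n_y/n_z = −0.08601.
Gradient magnitude |∇z| = √(a² + b²) = √(1.35965 + 0.00740) = 1.16921.
True dip = arctan(1.16921) = 49.5°, dipping toward E (azimuth ≈ 086°).

49.5°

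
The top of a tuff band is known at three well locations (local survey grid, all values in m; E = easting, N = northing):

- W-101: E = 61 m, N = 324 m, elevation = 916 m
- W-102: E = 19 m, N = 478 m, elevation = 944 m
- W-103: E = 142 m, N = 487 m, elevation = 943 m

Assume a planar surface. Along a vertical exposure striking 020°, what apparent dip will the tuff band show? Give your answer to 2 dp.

8.99°

Two edge vectors: W-101→W-102 = (-42, 154, 28), W-101→W-103 = (81, 163, 27).
Normal n = (W-101→W-102) × (W-101→W-103) = (-406, 3402, -19320).
So ∂z/∂E = −n_x/n_z = −0.02101 and ∂z/∂N = −n_y/n_z = 0.17609.
Unit vector along 020° is (sin 20°, cos 20°) = (0.3420, 0.9397).
Slope in that direction = a·(0.3420) + b·(0.9397) = 0.15828.
Apparent dip = arctan|0.15828| = 8.99° (true dip is 10.1°, so apparent ≤ true as expected).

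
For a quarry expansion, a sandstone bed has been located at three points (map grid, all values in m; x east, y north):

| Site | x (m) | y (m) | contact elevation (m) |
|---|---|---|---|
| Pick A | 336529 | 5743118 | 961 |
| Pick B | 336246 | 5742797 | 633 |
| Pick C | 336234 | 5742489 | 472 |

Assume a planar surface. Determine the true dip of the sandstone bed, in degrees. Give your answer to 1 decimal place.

37.8°

Two edge vectors: Pick A→Pick B = (-283, -321, -328), Pick A→Pick C = (-295, -629, -489).
Normal n = (Pick A→Pick B) × (Pick A→Pick C) = (-49343, -41627, 83312).
So ∂z/∂x = −n_x/n_z = 0.59227 and ∂z/∂y = −n_y/n_z = 0.49965.
Gradient magnitude |∇z| = √(a² + b²) = √(0.35078 + 0.24965) = 0.77488.
True dip = arctan(0.77488) = 37.8°, dipping toward SW (azimuth ≈ 230°).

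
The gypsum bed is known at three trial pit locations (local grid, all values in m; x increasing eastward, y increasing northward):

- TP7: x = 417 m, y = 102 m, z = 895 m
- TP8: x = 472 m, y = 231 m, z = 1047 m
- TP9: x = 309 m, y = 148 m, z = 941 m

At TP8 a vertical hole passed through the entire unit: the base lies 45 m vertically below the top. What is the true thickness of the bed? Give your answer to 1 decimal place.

Two edge vectors: TP7→TP8 = (55, 129, 152), TP7→TP9 = (-108, 46, 46).
Normal n = (TP7→TP8) × (TP7→TP9) = (-1058, -18946, 16462).
So ∂z/∂x = −n_x/n_z = 0.06427 and ∂z/∂y = −n_y/n_z = 1.15089.
|∇z| = √(a²+b²) = 1.15269, so dip δ = arctan(1.15269) = 49.06°.
True thickness = vertical thickness × cos δ = 45 × cos 49.06° = 29.5 m.

29.5 m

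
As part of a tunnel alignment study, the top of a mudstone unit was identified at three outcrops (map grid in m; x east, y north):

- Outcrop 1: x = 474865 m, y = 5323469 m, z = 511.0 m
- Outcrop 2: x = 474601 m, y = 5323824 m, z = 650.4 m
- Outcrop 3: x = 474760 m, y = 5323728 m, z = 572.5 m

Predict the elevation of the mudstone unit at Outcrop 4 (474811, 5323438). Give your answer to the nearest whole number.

534 m

Let the plane be z = a·x + b·y + c.
Outcrop 2−Outcrop 1: −264a + 355b = 139.4;  Outcrop 3−Outcrop 1: −105a + 259b = 61.5.
Solving gives a = −0.45889521, b = 0.05141314.
Then c = 511 − a·474865 − b·5323469 = −55271.97.
At (474811, 5323438): z = −217888.5 + 273694.7 − 55271.97 = 534.2 m.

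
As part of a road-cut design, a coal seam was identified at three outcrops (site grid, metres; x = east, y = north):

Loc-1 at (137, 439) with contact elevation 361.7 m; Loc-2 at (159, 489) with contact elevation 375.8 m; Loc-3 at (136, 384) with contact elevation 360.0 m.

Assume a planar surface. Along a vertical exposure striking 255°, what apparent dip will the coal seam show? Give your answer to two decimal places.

30.12°

Let the plane be z = a·x + b·y + c.
Loc-2−Loc-1: 22a + 50b = 14.1;  Loc-3−Loc-1: −1a − 55b = −1.7.
Solving gives a = 0.59526, b = 0.02009.
Unit vector along 255° is (sin 255°, cos 255°) = (-0.9659, -0.2588).
Slope in that direction = a·(-0.9659) + b·(-0.2588) = −0.58017.
Apparent dip = arctan|0.58017| = 30.12° (true dip is 30.8°, so apparent ≤ true as expected).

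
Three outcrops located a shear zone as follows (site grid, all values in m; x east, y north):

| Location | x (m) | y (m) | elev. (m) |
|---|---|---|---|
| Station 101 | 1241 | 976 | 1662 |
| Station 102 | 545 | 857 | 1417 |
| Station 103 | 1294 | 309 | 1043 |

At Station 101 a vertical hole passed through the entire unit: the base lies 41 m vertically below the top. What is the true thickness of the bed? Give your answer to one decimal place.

29.5 m

Two edge vectors: Station 101→Station 102 = (-696, -119, -245), Station 101→Station 103 = (53, -667, -619).
Normal n = (Station 101→Station 102) × (Station 101→Station 103) = (-89754, -443809, 470539).
So ∂z/∂x = −n_x/n_z = 0.19075 and ∂z/∂y = −n_y/n_z = 0.94319.
|∇z| = √(a²+b²) = 0.96229, so dip δ = arctan(0.96229) = 43.90°.
True thickness = vertical thickness × cos δ = 41 × cos 43.90° = 29.5 m.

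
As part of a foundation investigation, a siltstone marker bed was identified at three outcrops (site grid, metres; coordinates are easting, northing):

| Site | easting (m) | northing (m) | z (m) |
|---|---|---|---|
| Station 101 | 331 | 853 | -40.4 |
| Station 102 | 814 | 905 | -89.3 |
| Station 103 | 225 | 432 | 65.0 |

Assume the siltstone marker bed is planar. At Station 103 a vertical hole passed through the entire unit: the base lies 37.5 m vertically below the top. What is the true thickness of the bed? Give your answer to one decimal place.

Two edge vectors: Station 101→Station 102 = (483, 52, -48.9), Station 101→Station 103 = (-106, -421, 105.4).
Normal n = (Station 101→Station 102) × (Station 101→Station 103) = (-15106.1, -45724.8, -197831).
So ∂z/∂easting = −n_x/n_z = −0.07636 and ∂z/∂northing = −n_y/n_z = −0.23113.
|∇z| = √(a²+b²) = 0.24342, so dip δ = arctan(0.24342) = 13.68°.
True thickness = vertical thickness × cos δ = 37.5 × cos 13.68° = 36.4 m.

36.4 m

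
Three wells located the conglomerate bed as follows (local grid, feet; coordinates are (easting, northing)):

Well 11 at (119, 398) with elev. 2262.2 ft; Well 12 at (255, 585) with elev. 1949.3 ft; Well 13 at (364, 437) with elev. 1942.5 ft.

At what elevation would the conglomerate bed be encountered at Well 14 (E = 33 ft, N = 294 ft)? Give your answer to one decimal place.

2448.4 ft

Let the plane be z = a·E + b·N + c.
Well 12−Well 11: 136a + 187b = −312.9;  Well 13−Well 11: 245a + 39b = −319.7.
Solving gives a = −1.17452, b = −0.81907.
Then c = 2262.2 − a·119 − b·398 = 2727.96.
At (33, 294): z = −38.8 − 240.8 + 2727.96 = 2448.4 ft.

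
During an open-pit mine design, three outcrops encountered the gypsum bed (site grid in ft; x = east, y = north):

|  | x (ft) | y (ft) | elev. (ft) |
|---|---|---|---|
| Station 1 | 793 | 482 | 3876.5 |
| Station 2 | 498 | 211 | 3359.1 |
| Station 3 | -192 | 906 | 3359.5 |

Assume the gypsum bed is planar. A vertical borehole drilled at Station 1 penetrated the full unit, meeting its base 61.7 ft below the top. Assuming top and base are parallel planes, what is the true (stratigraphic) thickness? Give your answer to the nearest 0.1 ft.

Two edge vectors: Station 1→Station 2 = (-295, -271, -517.4), Station 1→Station 3 = (-985, 424, -517).
Normal n = (Station 1→Station 2) × (Station 1→Station 3) = (359484.6, 357124, -392015).
So ∂z/∂x = −n_x/n_z = 0.91702 and ∂z/∂y = −n_y/n_z = 0.91100.
|∇z| = √(a²+b²) = 1.29261, so dip δ = arctan(1.29261) = 52.27°.
True thickness = vertical thickness × cos δ = 61.7 × cos 52.27° = 37.8 ft.

37.8 ft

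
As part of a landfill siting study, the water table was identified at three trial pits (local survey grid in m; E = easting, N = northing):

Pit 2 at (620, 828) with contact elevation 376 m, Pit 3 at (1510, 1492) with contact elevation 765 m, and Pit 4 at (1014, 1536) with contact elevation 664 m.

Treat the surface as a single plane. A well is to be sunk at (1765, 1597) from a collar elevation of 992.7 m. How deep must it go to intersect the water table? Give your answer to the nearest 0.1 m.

Two edge vectors: Pit 2→Pit 3 = (890, 664, 389), Pit 2→Pit 4 = (394, 708, 288).
Normal n = (Pit 2→Pit 3) × (Pit 2→Pit 4) = (-84180, -103054, 368504).
So ∂z/∂E = −n_x/n_z = 0.228437 and ∂z/∂N = −n_y/n_z = 0.279655.
Intercept c from Pit 2: 376 − 141.63 − 231.55 = 2.81.
At (1765, 1597): z_contact = 403.19 + 446.61 + 2.81 = 852.62 m.
Depth below ground = 992.7 − 852.62 = 140.1 m.

140.1 m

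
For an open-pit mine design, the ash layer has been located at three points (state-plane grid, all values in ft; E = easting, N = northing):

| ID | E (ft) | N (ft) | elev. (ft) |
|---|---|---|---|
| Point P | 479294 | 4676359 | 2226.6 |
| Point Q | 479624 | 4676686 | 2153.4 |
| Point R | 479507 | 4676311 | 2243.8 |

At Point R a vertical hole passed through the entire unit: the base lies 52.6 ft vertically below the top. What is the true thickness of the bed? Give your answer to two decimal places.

51.03 ft

Two edge vectors: Point P→Point Q = (330, 327, -73.2), Point P→Point R = (213, -48, 17.2).
Normal n = (Point P→Point Q) × (Point P→Point R) = (2110.8, -21267.6, -85491).
So ∂z/∂E = −n_x/n_z = 0.02469 and ∂z/∂N = −n_y/n_z = −0.24877.
|∇z| = √(a²+b²) = 0.24999, so dip δ = arctan(0.24999) = 14.04°.
True thickness = vertical thickness × cos δ = 52.6 × cos 14.04° = 51.03 ft.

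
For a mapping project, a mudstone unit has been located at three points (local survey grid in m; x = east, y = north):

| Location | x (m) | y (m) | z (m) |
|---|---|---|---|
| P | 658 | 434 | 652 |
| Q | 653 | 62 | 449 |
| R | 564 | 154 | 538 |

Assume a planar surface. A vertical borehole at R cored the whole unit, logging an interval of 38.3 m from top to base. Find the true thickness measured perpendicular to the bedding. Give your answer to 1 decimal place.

31.4 m

Let the plane be z = a·x + b·y + c.
Q−P: −5a − 372b = −203;  R−P: −94a − 280b = −114.
Solving gives a = −0.42993, b = 0.55148.
|∇z| = √(a²+b²) = 0.69926, so dip δ = arctan(0.69926) = 34.96°.
True thickness = vertical thickness × cos δ = 38.3 × cos 34.96° = 31.4 m.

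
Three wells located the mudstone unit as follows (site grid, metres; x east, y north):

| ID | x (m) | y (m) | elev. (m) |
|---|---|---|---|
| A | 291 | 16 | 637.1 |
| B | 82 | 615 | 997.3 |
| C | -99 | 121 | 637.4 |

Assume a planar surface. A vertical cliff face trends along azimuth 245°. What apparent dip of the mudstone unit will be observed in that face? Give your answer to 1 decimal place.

Let the plane be z = a·x + b·y + c.
B−A: −209a + 599b = 360.2;  C−A: −390a + 105b = 0.3.
Solving gives a = 0.17783, b = 0.66338.
Unit vector along 245° is (sin 245°, cos 245°) = (-0.9063, -0.4226).
Slope in that direction = a·(-0.9063) + b·(-0.4226) = −0.44153.
Apparent dip = arctan|0.44153| = 23.8° (true dip is 34.5°, so apparent ≤ true as expected).

23.8°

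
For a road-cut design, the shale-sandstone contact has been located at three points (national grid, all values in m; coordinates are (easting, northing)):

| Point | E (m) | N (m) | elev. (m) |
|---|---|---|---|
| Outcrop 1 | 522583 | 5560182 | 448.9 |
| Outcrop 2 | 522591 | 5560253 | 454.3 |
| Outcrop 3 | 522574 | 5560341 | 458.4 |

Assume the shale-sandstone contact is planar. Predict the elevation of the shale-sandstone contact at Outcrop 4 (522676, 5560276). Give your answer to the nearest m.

Two edge vectors: Outcrop 1→Outcrop 2 = (8, 71, 5.4), Outcrop 1→Outcrop 3 = (-9, 159, 9.5).
Normal n = (Outcrop 1→Outcrop 2) × (Outcrop 1→Outcrop 3) = (-184.1, -124.6, 1911).
So ∂z/∂E = −n_x/n_z = 0.09633700 and ∂z/∂N = −n_y/n_z = 0.06520147.
Intercept c from Outcrop 1: 448.9 − 50344.08 − 362532.01 = −412427.19.
At (522676, 5560276): z = 50353.0 + 362538.1 − 412427.19 = 464.0 m.

464 m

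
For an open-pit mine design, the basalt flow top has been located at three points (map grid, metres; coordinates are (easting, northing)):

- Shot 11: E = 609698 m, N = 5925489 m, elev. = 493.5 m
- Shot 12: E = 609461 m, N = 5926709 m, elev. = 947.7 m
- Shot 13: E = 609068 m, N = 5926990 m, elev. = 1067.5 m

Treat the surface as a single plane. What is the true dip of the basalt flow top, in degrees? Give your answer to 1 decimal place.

Two edge vectors: Shot 11→Shot 12 = (-237, 1220, 454.2), Shot 11→Shot 13 = (-630, 1501, 574).
Normal n = (Shot 11→Shot 12) × (Shot 11→Shot 13) = (18525.8, -150108, 412863).
So ∂z/∂E = −n_x/n_z = −0.04487 and ∂z/∂N = −n_y/n_z = 0.36358.
Gradient magnitude |∇z| = √(a² + b²) = √(0.00201 + 0.13219) = 0.36634.
True dip = arctan(0.36634) = 20.1°, dipping toward S (azimuth ≈ 173°).

20.1°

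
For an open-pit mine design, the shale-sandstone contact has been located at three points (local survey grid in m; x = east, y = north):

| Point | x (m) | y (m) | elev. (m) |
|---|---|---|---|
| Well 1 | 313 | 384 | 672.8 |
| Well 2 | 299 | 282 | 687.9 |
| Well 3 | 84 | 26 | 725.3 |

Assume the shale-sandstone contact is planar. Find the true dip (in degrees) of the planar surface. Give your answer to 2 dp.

8.44°

Let the plane be z = a·x + b·y + c.
Well 2−Well 1: −14a − 102b = 15.1;  Well 3−Well 1: −229a − 358b = 52.5.
Solving gives a = 0.00277, b = −0.14842.
Gradient magnitude |∇z| = √(a² + b²) = √(0.00001 + 0.02203) = 0.14845.
True dip = arctan(0.14845) = 8.44°, dipping toward N (azimuth ≈ 359°).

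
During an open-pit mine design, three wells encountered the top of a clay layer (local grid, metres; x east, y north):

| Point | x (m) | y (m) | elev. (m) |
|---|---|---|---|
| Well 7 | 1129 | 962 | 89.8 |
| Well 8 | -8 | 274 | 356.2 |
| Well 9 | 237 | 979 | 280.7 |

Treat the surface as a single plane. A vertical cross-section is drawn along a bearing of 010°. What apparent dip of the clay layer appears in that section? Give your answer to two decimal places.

Let the plane be z = a·x + b·y + c.
Well 8−Well 7: −1137a − 688b = 266.4;  Well 9−Well 7: −892a + 17b = 190.9.
Solving gives a = −0.21463, b = −0.03250.
Unit vector along 010° is (sin 10°, cos 10°) = (0.1736, 0.9848).
Slope in that direction = a·(0.1736) + b·(0.9848) = −0.06928.
Apparent dip = arctan|0.06928| = 3.96° (true dip is 12.2°, so apparent ≤ true as expected).

3.96°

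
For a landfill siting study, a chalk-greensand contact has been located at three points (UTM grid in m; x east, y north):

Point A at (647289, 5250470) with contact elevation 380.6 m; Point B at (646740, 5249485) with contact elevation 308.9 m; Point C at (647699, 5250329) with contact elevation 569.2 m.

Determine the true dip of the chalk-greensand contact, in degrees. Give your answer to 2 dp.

Let the plane be z = a·x + b·y + c.
Point B−Point A: −549a − 985b = −71.7;  Point C−Point A: 410a − 141b = 188.6.
Solving gives a = 0.40702, b = −0.15406.
Gradient magnitude |∇z| = √(a² + b²) = √(0.16566 + 0.02374) = 0.43520.
True dip = arctan(0.43520) = 23.52°, dipping toward WNW (azimuth ≈ 291°).

23.52°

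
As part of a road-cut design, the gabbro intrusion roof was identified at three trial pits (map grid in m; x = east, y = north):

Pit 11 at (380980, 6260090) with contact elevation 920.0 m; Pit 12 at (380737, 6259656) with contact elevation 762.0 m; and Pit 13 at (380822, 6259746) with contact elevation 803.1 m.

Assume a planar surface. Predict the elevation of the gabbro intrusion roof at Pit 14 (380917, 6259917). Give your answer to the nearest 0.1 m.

865.2 m

Let the plane be z = a·x + b·y + c.
Pit 12−Pit 11: −243a − 434b = −158;  Pit 13−Pit 11: −158a − 344b = −116.9.
Solving gives a = 0.240838881, b = 0.229207723.
Then c = 920 − a·380980 − b·6260090 = −1525695.77.
At (380917, 6259917): z = 91739.6 + 1434821.3 − 1525695.77 = 865.2 m.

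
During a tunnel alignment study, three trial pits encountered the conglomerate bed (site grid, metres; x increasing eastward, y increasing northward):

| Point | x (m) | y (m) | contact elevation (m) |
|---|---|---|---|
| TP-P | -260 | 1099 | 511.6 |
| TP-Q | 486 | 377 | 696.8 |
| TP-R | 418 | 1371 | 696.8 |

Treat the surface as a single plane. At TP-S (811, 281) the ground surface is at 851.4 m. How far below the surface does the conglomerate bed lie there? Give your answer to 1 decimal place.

69.9 m

Two edge vectors: TP-P→TP-Q = (746, -722, 185.2), TP-P→TP-R = (678, 272, 185.2).
Normal n = (TP-P→TP-Q) × (TP-P→TP-R) = (-184088.8, -12593.6, 692428).
So ∂z/∂x = −n_x/n_z = 0.265860 and ∂z/∂y = −n_y/n_z = 0.018188.
Intercept c from TP-P: 511.6 + 69.12 − 19.99 = 560.74.
At (811, 281): z_contact = 215.61 + 5.11 + 560.74 = 781.46 m.
Depth below ground = 851.4 − 781.46 = 69.9 m.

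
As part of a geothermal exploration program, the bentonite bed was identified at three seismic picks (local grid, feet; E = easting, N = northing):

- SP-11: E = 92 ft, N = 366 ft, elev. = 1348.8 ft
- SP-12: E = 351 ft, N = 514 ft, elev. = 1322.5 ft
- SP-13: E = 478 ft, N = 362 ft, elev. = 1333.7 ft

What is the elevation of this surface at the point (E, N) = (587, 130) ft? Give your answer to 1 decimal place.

Let the plane be z = a·E + b·N + c.
SP-12−SP-11: 259a + 148b = −26.3;  SP-13−SP-11: 386a − 4b = −15.1.
Solving gives a = −0.04023, b = −0.10730.
Then c = 1348.8 − a·92 − b·366 = 1391.77.
At (587, 130): z = −23.6 − 13.9 + 1391.77 = 1354.2 ft.

1354.2 ft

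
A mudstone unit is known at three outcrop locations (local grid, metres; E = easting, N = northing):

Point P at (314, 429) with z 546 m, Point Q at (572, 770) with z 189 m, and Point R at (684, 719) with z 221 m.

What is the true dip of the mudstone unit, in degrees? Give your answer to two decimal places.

43.53°

Two edge vectors: Point P→Point Q = (258, 341, -357), Point P→Point R = (370, 290, -325).
Normal n = (Point P→Point Q) × (Point P→Point R) = (-7295, -48240, -51350).
So ∂z/∂E = −n_x/n_z = −0.14206 and ∂z/∂N = −n_y/n_z = −0.93944.
Gradient magnitude |∇z| = √(a² + b²) = √(0.02018 + 0.88254) = 0.95012.
True dip = arctan(0.95012) = 43.53°, dipping toward N (azimuth ≈ 009°).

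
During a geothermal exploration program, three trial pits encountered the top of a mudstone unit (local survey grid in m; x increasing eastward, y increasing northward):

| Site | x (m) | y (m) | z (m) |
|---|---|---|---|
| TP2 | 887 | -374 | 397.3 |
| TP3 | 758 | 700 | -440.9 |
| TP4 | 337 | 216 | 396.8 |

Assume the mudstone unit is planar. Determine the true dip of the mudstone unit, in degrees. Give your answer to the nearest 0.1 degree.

52.7°

Two edge vectors: TP2→TP3 = (-129, 1074, -838.2), TP2→TP4 = (-550, 590, -0.5).
Normal n = (TP2→TP3) × (TP2→TP4) = (494001, 460945.5, 514590).
So ∂z/∂x = −n_x/n_z = −0.95999 and ∂z/∂y = −n_y/n_z = −0.89575.
Gradient magnitude |∇z| = √(a² + b²) = √(0.92158 + 0.80237) = 1.31299.
True dip = arctan(1.31299) = 52.7°, dipping toward NE (azimuth ≈ 047°).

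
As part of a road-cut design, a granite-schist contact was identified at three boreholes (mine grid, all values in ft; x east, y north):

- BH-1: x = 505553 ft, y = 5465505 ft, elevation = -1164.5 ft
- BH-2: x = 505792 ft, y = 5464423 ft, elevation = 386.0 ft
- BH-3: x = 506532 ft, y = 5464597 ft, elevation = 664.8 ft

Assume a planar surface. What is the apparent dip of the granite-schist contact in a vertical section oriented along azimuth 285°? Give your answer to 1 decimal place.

44.6°

Two edge vectors: BH-1→BH-2 = (239, -1082, 1550.5), BH-1→BH-3 = (979, -908, 1829.3).
Normal n = (BH-1→BH-2) × (BH-1→BH-3) = (-571448.6, 1080736.8, 842266).
So ∂z/∂x = −n_x/n_z = 0.67847 and ∂z/∂y = −n_y/n_z = −1.28313.
Unit vector along 285° is (sin 285°, cos 285°) = (-0.9659, 0.2588).
Slope in that direction = a·(-0.9659) + b·(0.2588) = −0.98745.
Apparent dip = arctan|0.98745| = 44.6° (true dip is 55.4°, so apparent ≤ true as expected).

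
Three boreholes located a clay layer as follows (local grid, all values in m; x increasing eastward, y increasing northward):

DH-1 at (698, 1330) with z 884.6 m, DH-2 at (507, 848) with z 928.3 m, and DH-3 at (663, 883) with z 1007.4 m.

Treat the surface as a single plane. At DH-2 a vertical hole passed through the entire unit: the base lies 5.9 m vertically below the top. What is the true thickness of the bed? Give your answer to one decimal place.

Let the plane be z = a·x + b·y + c.
DH-2−DH-1: −191a − 482b = 43.7;  DH-3−DH-1: −35a − 447b = 122.8.
Solving gives a = 0.57886, b = −0.32004.
|∇z| = √(a²+b²) = 0.66144, so dip δ = arctan(0.66144) = 33.48°.
True thickness = vertical thickness × cos δ = 5.9 × cos 33.48° = 4.9 m.

4.9 m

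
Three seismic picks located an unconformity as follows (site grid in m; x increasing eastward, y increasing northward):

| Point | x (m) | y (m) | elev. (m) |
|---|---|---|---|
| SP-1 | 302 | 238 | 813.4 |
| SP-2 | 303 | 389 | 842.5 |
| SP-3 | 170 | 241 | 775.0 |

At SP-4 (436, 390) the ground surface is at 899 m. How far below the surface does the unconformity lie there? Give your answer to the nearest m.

Two edge vectors: SP-1→SP-2 = (1, 151, 29.1), SP-1→SP-3 = (-132, 3, -38.4).
Normal n = (SP-1→SP-2) × (SP-1→SP-3) = (-5885.7, -3802.8, 19935).
So ∂z/∂x = −n_x/n_z = 0.29524 and ∂z/∂y = −n_y/n_z = 0.19076.
Intercept c from SP-1: 813.4 − 89.16 − 45.40 = 678.84.
At (436, 390): z_contact = 128.7 + 74.4 + 678.84 = 882.0 m.
Depth below ground = 899 − 882.0 = 17 m.

17 m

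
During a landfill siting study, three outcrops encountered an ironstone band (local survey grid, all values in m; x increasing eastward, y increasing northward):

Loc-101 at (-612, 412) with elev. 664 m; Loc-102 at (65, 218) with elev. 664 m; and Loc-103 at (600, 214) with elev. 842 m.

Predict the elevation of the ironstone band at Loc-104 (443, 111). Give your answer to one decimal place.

Two edge vectors: Loc-101→Loc-102 = (677, -194, 0), Loc-101→Loc-103 = (1212, -198, 178).
Normal n = (Loc-101→Loc-102) × (Loc-101→Loc-103) = (-34532, -120506, 101082).
So ∂z/∂x = −n_x/n_z = 0.34162 and ∂z/∂y = −n_y/n_z = 1.19216.
Intercept c from Loc-101: 664 + 209.07 − 491.17 = 381.90.
At (443, 111): z = 151.3 + 132.3 + 381.90 = 665.6 m.

665.6 m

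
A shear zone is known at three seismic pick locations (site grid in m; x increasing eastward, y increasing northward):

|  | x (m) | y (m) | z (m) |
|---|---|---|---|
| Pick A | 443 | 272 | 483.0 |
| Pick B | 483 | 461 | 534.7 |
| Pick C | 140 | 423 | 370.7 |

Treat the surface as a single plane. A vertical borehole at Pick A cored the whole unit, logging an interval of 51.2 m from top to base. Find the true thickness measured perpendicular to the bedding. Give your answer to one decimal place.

46.0 m

Let the plane be z = a·x + b·y + c.
Pick B−Pick A: 40a + 189b = 51.7;  Pick C−Pick A: −303a + 151b = −112.3.
Solving gives a = 0.45858, b = 0.17649.
|∇z| = √(a²+b²) = 0.49137, so dip δ = arctan(0.49137) = 26.17°.
True thickness = vertical thickness × cos δ = 51.2 × cos 26.17° = 46.0 m.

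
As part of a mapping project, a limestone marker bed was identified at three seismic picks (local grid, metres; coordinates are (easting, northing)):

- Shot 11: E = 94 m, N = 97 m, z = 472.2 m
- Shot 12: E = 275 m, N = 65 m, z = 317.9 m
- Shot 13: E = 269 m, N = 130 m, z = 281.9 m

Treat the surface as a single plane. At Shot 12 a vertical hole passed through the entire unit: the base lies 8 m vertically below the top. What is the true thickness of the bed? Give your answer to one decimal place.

5.2 m

Let the plane be z = a·E + b·N + c.
Shot 12−Shot 11: 181a − 32b = −154.3;  Shot 13−Shot 11: 175a + 33b = −190.3.
Solving gives a = −0.96617, b = −0.64303.
|∇z| = √(a²+b²) = 1.16059, so dip δ = arctan(1.16059) = 49.25°.
True thickness = vertical thickness × cos δ = 8 × cos 49.25° = 5.2 m.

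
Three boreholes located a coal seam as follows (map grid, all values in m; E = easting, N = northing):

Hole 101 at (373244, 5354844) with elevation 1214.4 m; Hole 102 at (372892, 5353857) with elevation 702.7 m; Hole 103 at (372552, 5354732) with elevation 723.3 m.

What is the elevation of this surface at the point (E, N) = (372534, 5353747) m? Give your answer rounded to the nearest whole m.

434 m

Let the plane be z = a·E + b·N + c.
Hole 102−Hole 101: −352a − 987b = −511.7;  Hole 103−Hole 101: −692a − 112b = −491.1.
Solving gives a = 0.66410594, b = 0.28159545.
Then c = 1214.4 − a·373244 − b·5354844 = −1754558.87.
At (372534, 5353747): z = 247402.0 + 1507590.8 − 1754558.87 = 434.0 m.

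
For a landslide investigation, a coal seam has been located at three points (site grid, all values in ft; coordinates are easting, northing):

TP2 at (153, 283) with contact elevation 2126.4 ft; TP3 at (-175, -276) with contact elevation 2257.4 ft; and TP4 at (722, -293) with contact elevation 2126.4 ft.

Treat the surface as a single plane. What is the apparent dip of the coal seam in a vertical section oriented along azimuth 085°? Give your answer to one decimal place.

Let the plane be z = a·easting + b·northing + c.
TP3−TP2: −328a − 559b = 131;  TP4−TP2: 569a − 576b = 0.
Solving gives a = −0.14883, b = −0.14702.
Unit vector along 085° is (sin 85°, cos 85°) = (0.9962, 0.0872).
Slope in that direction = a·(0.9962) + b·(0.0872) = −0.16108.
Apparent dip = arctan|0.16108| = 9.2° (true dip is 11.8°, so apparent ≤ true as expected).

9.2°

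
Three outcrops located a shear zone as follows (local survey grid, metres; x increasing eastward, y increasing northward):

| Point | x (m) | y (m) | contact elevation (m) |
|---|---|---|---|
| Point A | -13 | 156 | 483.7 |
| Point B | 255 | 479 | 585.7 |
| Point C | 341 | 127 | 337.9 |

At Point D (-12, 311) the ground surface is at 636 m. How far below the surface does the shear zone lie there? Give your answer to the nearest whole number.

Let the plane be z = a·x + b·y + c.
Point B−Point A: 268a + 323b = 102;  Point C−Point A: 354a − 29b = −145.8.
Solving gives a = −0.36143, b = 0.61567.
Then c = 483.7 − a·-13 − b·156 = 382.96.
At (-12, 311): z_contact = 4.3 + 191.5 + 382.96 = 578.8 m.
Depth below ground = 636 − 578.8 = 57 m.

57 m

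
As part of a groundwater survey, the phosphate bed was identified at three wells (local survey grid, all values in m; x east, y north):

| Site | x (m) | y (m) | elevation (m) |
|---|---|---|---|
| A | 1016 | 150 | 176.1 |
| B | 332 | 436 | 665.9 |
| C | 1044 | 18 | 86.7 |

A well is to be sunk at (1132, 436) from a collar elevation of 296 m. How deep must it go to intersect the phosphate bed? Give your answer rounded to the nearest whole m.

Two edge vectors: A→B = (-684, 286, 489.8), A→C = (28, -132, -89.4).
Normal n = (A→B) × (A→C) = (39085.2, -47435.2, 82280).
So ∂z/∂x = −n_x/n_z = −0.47503 and ∂z/∂y = −n_y/n_z = 0.57651.
Intercept c from A: 176.1 + 482.63 − 86.48 = 572.25.
At (1132, 436): z_contact = −537.7 + 251.4 + 572.25 = 285.9 m.
Depth below ground = 296 − 285.9 = 10 m.

10 m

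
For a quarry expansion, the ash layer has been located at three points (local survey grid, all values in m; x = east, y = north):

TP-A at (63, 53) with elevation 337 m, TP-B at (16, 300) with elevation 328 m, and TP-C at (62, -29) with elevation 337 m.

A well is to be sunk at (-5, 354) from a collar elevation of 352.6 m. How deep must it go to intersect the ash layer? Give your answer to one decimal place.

28.5 m

Two edge vectors: TP-A→TP-B = (-47, 247, -9), TP-A→TP-C = (-1, -82, 0).
Normal n = (TP-A→TP-B) × (TP-A→TP-C) = (-738, 9, 4101).
So ∂z/∂x = −n_x/n_z = 0.17996 and ∂z/∂y = −n_y/n_z = −0.00219.
Intercept c from TP-A: 337 − 11.34 + 0.12 = 325.78.
At (-5, 354): z_contact = −0.90 − 0.78 + 325.78 = 324.10 m.
Depth below ground = 352.6 − 324.10 = 28.5 m.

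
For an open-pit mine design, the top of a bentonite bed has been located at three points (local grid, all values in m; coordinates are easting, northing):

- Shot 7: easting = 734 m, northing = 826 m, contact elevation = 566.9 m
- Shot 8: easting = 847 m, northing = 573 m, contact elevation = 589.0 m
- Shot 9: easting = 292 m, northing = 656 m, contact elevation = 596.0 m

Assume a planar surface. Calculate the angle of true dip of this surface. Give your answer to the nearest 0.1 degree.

Let the plane be z = a·easting + b·northing + c.
Shot 8−Shot 7: 113a − 253b = 22.1;  Shot 9−Shot 7: −442a − 170b = 29.1.
Solving gives a = −0.02751, b = −0.09964.
Gradient magnitude |∇z| = √(a² + b²) = √(0.00076 + 0.00993) = 0.10337.
True dip = arctan(0.10337) = 5.9°, dipping toward NNE (azimuth ≈ 015°).

5.9°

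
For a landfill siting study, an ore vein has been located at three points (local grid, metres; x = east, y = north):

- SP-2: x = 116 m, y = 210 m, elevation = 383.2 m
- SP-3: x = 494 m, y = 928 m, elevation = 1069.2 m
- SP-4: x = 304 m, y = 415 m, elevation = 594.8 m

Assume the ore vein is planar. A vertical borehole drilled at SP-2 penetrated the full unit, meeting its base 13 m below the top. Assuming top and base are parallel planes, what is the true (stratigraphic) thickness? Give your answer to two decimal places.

Two edge vectors: SP-2→SP-3 = (378, 718, 686), SP-2→SP-4 = (188, 205, 211.6).
Normal n = (SP-2→SP-3) × (SP-2→SP-4) = (11298.8, 48983.2, -57494).
So ∂z/∂x = −n_x/n_z = 0.19652 and ∂z/∂y = −n_y/n_z = 0.85197.
|∇z| = √(a²+b²) = 0.87434, so dip δ = arctan(0.87434) = 41.16°.
True thickness = vertical thickness × cos δ = 13 × cos 41.16° = 9.79 m.

9.79 m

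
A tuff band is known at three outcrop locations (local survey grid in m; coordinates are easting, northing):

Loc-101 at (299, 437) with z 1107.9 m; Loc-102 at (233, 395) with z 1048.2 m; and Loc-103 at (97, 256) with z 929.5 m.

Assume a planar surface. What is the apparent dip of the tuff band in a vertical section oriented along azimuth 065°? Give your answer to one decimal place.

39.8°

Two edge vectors: Loc-101→Loc-102 = (-66, -42, -59.7), Loc-101→Loc-103 = (-202, -181, -178.4).
Normal n = (Loc-101→Loc-102) × (Loc-101→Loc-103) = (-3312.9, 285, 3462).
So ∂z/∂easting = −n_x/n_z = 0.95693 and ∂z/∂northing = −n_y/n_z = −0.08232.
Unit vector along 065° is (sin 65°, cos 65°) = (0.9063, 0.4226).
Slope in that direction = a·(0.9063) + b·(0.4226) = 0.83248.
Apparent dip = arctan|0.83248| = 39.8° (true dip is 43.8°, so apparent ≤ true as expected).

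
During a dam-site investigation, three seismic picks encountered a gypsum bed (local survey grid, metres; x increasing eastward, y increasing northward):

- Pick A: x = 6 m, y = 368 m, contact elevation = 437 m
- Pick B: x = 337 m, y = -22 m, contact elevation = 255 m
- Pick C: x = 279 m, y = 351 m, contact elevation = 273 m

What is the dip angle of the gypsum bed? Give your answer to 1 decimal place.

31.2°

Let the plane be z = a·x + b·y + c.
Pick B−Pick A: 331a − 390b = −182;  Pick C−Pick A: 273a − 17b = −164.
Solving gives a = −0.60357, b = −0.04560.
Gradient magnitude |∇z| = √(a² + b²) = √(0.36430 + 0.00208) = 0.60529.
True dip = arctan(0.60529) = 31.2°, dipping toward E (azimuth ≈ 086°).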